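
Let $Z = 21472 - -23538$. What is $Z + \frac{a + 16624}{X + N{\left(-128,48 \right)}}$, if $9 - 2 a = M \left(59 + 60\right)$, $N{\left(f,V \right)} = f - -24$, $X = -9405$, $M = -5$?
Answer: $\frac{427983164}{9509} \approx 45008.0$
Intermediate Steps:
$N{\left(f,V \right)} = 24 + f$ ($N{\left(f,V \right)} = f + 24 = 24 + f$)
$a = 302$ ($a = \frac{9}{2} - \frac{\left(-5\right) \left(59 + 60\right)}{2} = \frac{9}{2} - \frac{\left(-5\right) 119}{2} = \frac{9}{2} - - \frac{595}{2} = \frac{9}{2} + \frac{595}{2} = 302$)
$Z = 45010$ ($Z = 21472 + 23538 = 45010$)
$Z + \frac{a + 16624}{X + N{\left(-128,48 \right)}} = 45010 + \frac{302 + 16624}{-9405 + \left(24 - 128\right)} = 45010 + \frac{16926}{-9405 - 104} = 45010 + \frac{16926}{-9509} = 45010 + 16926 \left(- \frac{1}{9509}\right) = 45010 - \frac{16926}{9509} = \frac{427983164}{9509}$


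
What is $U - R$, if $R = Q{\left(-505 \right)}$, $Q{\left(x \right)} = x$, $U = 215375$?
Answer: $215880$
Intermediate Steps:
$R = -505$
$U - R = 215375 - -505 = 215375 + 505 = 215880$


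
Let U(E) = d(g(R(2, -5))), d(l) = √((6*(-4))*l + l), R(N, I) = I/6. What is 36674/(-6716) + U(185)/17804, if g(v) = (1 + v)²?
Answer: -18337/3358 + I*√23/106824 ≈ -5.4607 + 4.4895e-5*I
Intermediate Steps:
R(N, I) = I/6 (R(N, I) = I*(⅙) = I/6)
d(l) = √23*√(-l) (d(l) = √(-24*l + l) = √(-23*l) = √23*√(-l))
U(E) = I*√23/6 (U(E) = √23*√(-(1 + (⅙)*(-5))²) = √23*√(-(1 - ⅚)²) = √23*√(-(⅙)²) = √23*√(-1*1/36) = √23*√(-1/36) = √23*(I/6) = I*√23/6)
36674/(-6716) + U(185)/17804 = 36674/(-6716) + (I*√23/6)/17804 = 36674*(-1/6716) + (I*√23/6)*(1/17804) = -18337/3358 + I*√23/106824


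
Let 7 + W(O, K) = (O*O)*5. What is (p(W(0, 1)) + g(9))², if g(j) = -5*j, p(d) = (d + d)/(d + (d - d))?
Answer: 1849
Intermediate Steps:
W(O, K) = -7 + 5*O² (W(O, K) = -7 + (O*O)*5 = -7 + O²*5 = -7 + 5*O²)
p(d) = 2 (p(d) = (2*d)/(d + 0) = (2*d)/d = 2)
(p(W(0, 1)) + g(9))² = (2 - 5*9)² = (2 - 45)² = (-43)² = 1849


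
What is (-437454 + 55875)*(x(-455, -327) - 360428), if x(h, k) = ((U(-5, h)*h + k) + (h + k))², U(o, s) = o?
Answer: -381246263112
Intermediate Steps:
x(h, k) = (-4*h + 2*k)² (x(h, k) = ((-5*h + k) + (h + k))² = ((k - 5*h) + (h + k))² = (-4*h + 2*k)²)
(-437454 + 55875)*(x(-455, -327) - 360428) = (-437454 + 55875)*(4*(-327 - 2*(-455))² - 360428) = -381579*(4*(-327 + 910)² - 360428) = -381579*(4*583² - 360428) = -381579*(4*339889 - 360428) = -381579*(1359556 - 360428) = -381579*999128 = -381246263112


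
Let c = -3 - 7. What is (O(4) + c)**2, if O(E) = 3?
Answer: 49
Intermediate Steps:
c = -10
(O(4) + c)**2 = (3 - 10)**2 = (-7)**2 = 49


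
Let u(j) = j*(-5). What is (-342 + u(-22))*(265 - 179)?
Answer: -19952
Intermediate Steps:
u(j) = -5*j
(-342 + u(-22))*(265 - 179) = (-342 - 5*(-22))*(265 - 179) = (-342 + 110)*86 = -232*86 = -19952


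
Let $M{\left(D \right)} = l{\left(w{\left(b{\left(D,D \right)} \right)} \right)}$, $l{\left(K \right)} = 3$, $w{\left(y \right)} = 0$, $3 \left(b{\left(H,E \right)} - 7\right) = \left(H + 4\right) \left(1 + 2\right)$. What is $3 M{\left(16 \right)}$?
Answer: $9$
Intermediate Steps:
$b{\left(H,E \right)} = 11 + H$ ($b{\left(H,E \right)} = 7 + \frac{\left(H + 4\right) \left(1 + 2\right)}{3} = 7 + \frac{\left(4 + H\right) 3}{3} = 7 + \frac{12 + 3 H}{3} = 7 + \left(4 + H\right) = 11 + H$)
$M{\left(D \right)} = 3$
$3 M{\left(16 \right)} = 3 \cdot 3 = 9$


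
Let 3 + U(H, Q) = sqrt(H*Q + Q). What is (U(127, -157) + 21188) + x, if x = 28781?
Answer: 49966 + 8*I*sqrt(314) ≈ 49966.0 + 141.76*I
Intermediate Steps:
U(H, Q) = -3 + sqrt(Q + H*Q) (U(H, Q) = -3 + sqrt(H*Q + Q) = -3 + sqrt(Q + H*Q))
(U(127, -157) + 21188) + x = ((-3 + sqrt(-157*(1 + 127))) + 21188) + 28781 = ((-3 + sqrt(-157*128)) + 21188) + 28781 = ((-3 + sqrt(-20096)) + 21188) + 28781 = ((-3 + 8*I*sqrt(314)) + 21188) + 28781 = (21185 + 8*I*sqrt(314)) + 28781 = 49966 + 8*I*sqrt(314)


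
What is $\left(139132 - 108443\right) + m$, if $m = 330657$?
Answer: $361346$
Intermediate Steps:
$\left(139132 - 108443\right) + m = \left(139132 - 108443\right) + 330657 = 30689 + 330657 = 361346$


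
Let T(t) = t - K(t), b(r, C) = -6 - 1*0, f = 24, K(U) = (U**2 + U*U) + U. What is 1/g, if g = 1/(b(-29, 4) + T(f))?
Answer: -1158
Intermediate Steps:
K(U) = U + 2*U**2 (K(U) = (U**2 + U**2) + U = 2*U**2 + U = U + 2*U**2)
b(r, C) = -6 (b(r, C) = -6 + 0 = -6)
T(t) = t - t*(1 + 2*t)
g = -1/1158 (g = 1/(-6 - 2*24**2) = 1/(-6 - 2*576) = 1/(-6 - 1152) = 1/(-1158) = -1/1158 ≈ -0.00086356)
1/g = 1/(-1/1158) = -1158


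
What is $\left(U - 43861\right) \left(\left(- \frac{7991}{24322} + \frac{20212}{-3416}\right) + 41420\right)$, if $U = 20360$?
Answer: $- \frac{5053917073682395}{5192747} \approx -9.7326 \cdot 10^{8}$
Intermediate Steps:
$\left(U - 43861\right) \left(\left(- \frac{7991}{24322} + \frac{20212}{-3416}\right) + 41420\right) = \left(20360 - 43861\right) \left(\left(- \frac{7991}{24322} + \frac{20212}{-3416}\right) + 41420\right) = - 23501 \left(\left(\left(-7991\right) \frac{1}{24322} + 20212 \left(- \frac{1}{3416}\right)\right) + 41420\right) = - 23501 \left(\left(- \frac{7991}{24322} - \frac{5053}{854}\right) + 41420\right) = - 23501 \left(- \frac{32430845}{5192747} + 41420\right) = \left(-23501\right) \frac{215051149895}{5192747} = - \frac{5053917073682395}{5192747}$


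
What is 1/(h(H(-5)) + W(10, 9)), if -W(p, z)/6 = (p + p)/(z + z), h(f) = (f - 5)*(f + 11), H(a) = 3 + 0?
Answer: -3/104 ≈ -0.028846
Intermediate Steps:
H(a) = 3
h(f) = (-5 + f)*(11 + f)
W(p, z) = -6*p/z (W(p, z) = -6*(p + p)/(z + z) = -6*2*p/(2*z) = -6*2*p*1/(2*z) = -6*p/z)
1/(h(H(-5)) + W(10, 9)) = 1/((-55 + 3² + 6*3) - 6*10/9) = 1/((-55 + 9 + 18) - 6*10*⅑) = 1/(-28 - 20/3) = 1/(-104/3) = -3/104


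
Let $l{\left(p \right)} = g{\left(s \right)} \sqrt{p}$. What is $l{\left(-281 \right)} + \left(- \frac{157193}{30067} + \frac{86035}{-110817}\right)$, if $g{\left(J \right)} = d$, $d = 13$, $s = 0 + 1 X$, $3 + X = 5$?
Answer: $- \frac{20006471026}{3331934739} + 13 i \sqrt{281} \approx -6.0045 + 217.92 i$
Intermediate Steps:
$X = 2$ ($X = -3 + 5 = 2$)
$s = 2$ ($s = 0 + 1 \cdot 2 = 0 + 2 = 2$)
$g{\left(J \right)} = 13$
$l{\left(p \right)} = 13 \sqrt{p}$
$l{\left(-281 \right)} + \left(- \frac{157193}{30067} + \frac{86035}{-110817}\right) = 13 \sqrt{-281} + \left(- \frac{157193}{30067} + \frac{86035}{-110817}\right) = 13 i \sqrt{281} + \left(\left(-157193\right) \frac{1}{30067} + 86035 \left(- \frac{1}{110817}\right)\right) = 13 i \sqrt{281} - \frac{20006471026}{3331934739} = - \frac{20006471026}{3331934739} + 13 i \sqrt{281}$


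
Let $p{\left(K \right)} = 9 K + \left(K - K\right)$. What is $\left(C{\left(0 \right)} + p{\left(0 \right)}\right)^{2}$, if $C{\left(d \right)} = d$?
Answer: $0$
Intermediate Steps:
$p{\left(K \right)} = 9 K$ ($p{\left(K \right)} = 9 K + 0 = 9 K$)
$\left(C{\left(0 \right)} + p{\left(0 \right)}\right)^{2} = \left(0 + 9 \cdot 0\right)^{2} = \left(0 + 0\right)^{2} = 0^{2} = 0$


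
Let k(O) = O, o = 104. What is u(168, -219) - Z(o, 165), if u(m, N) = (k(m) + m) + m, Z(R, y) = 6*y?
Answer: -486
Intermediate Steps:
u(m, N) = 3*m (u(m, N) = (m + m) + m = 2*m + m = 3*m)
u(168, -219) - Z(o, 165) = 3*168 - 6*165 = 504 - 1*990 = 504 - 990 = -486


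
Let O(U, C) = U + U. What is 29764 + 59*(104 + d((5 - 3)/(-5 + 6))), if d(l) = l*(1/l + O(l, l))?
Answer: 36431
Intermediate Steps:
O(U, C) = 2*U
d(l) = l*(1/l + 2*l)
29764 + 59*(104 + d((5 - 3)/(-5 + 6))) = 29764 + 59*(104 + (1 + 2*((5 - 3)/(-5 + 6))**2)) = 29764 + 59*(104 + (1 + 2*(2/1)**2)) = 29764 + 59*(104 + (1 + 2*(2*1)**2)) = 29764 + 59*(104 + (1 + 2*2**2)) = 29764 + 59*(104 + (1 + 2*4)) = 29764 + 59*(104 + (1 + 8)) = 29764 + 59*(104 + 9) = 29764 + 59*113 = 29764 + 6667 = 36431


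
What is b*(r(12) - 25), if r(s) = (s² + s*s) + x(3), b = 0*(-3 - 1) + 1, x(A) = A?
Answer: 266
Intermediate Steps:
b = 1 (b = 0*(-4) + 1 = 0 + 1 = 1)
r(s) = 3 + 2*s² (r(s) = (s² + s*s) + 3 = (s² + s²) + 3 = 2*s² + 3 = 3 + 2*s²)
b*(r(12) - 25) = 1*((3 + 2*12²) - 25) = 1*((3 + 2*144) - 25) = 1*((3 + 288) - 25) = 1*(291 - 25) = 1*266 = 266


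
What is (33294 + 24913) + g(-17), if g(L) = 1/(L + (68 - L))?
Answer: 3958077/68 ≈ 58207.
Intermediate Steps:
g(L) = 1/68
(33294 + 24913) + g(-17) = (33294 + 24913) + 1/68 = 58207 + 1/68 = 3958077/68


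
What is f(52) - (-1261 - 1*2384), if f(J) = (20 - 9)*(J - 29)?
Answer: 3898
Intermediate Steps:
f(J) = -319 + 11*J (f(J) = 11*(-29 + J) = -319 + 11*J)
f(52) - (-1261 - 1*2384) = (-319 + 11*52) - (-1261 - 1*2384) = (-319 + 572) - (-1261 - 2384) = 253 - 1*(-3645) = 253 + 3645 = 3898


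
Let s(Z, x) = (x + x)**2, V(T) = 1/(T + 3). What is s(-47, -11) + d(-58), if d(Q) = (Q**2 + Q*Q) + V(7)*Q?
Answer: 36031/5 ≈ 7206.2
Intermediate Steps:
V(T) = 1/(3 + T)
s(Z, x) = 4*x**2 (s(Z, x) = (2*x)**2 = 4*x**2)
d(Q) = 2*Q**2 + Q/10 (d(Q) = (Q**2 + Q*Q) + Q/(3 + 7) = (Q**2 + Q**2) + Q/10 = 2*Q**2 + Q/10)
s(-47, -11) + d(-58) = 4*(-11)**2 + (1/10)*(-58)*(1 + 20*(-58)) = 4*121 + (1/10)*(-58)*(1 - 1160) = 484 + (1/10)*(-58)*(-1159) = 484 + 33611/5 = 36031/5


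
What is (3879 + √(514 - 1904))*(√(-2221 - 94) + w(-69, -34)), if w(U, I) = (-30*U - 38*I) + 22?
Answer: (3384 + I*√2315)*(3879 + I*√1390) ≈ 1.3125e+7 + 3.128e+5*I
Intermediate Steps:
w(U, I) = 22 - 38*I - 30*U (w(U, I) = (-38*I - 30*U) + 22 = 22 - 38*I - 30*U)
(3879 + √(514 - 1904))*(√(-2221 - 94) + w(-69, -34)) = (3879 + √(514 - 1904))*(√(-2221 - 94) + (22 - 38*(-34) - 30*(-69))) = (3879 + √(-1390))*(√(-2315) + (22 + 1292 + 2070)) = (3879 + I*√1390)*(I*√2315 + 3384) = (3879 + I*√1390)*(3384 + I*√2315) = (3384 + I*√2315)*(3879 + I*√1390)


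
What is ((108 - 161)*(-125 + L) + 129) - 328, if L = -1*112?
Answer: 12362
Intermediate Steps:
L = -112
((108 - 161)*(-125 + L) + 129) - 328 = ((108 - 161)*(-125 - 112) + 129) - 328 = (-53*(-237) + 129) - 328 = (12561 + 129) - 328 = 12690 - 328 = 12362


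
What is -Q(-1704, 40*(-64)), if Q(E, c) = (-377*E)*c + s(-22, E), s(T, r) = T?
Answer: 1644564502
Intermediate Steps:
Q(E, c) = -22 - 377*E*c (Q(E, c) = (-377*E)*c - 22 = -377*E*c - 22 = -22 - 377*E*c)
-Q(-1704, 40*(-64)) = -(-22 - 377*(-1704)*40*(-64)) = -(-22 - 377*(-1704)*(-2560)) = -(-22 - 1644564480) = -1*(-1644564502) = 1644564502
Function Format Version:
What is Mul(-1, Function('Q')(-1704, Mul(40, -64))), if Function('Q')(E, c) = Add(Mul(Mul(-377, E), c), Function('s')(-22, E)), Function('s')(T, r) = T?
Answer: 1644564502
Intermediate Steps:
Function('Q')(E, c) = Add(-22, Mul(-377, E, c)) (Function('Q')(E, c) = Add(Mul(Mul(-377, E), c), -22) = Add(Mul(-377, E, c), -22) = Add(-22, Mul(-377, E, c)))
Mul(-1, Function('Q')(-1704, Mul(40, -64))) = Mul(-1, Add(-22, Mul(-377, -1704, Mul(40, -64)))) = Mul(-1, Add(-22, Mul(-377, -1704, -2560))) = Mul(-1, Add(-22, -1644564480)) = Mul(-1, -1644564502) = 1644564502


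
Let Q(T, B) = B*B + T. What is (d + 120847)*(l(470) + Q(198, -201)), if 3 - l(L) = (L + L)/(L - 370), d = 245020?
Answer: 74257463921/5 ≈ 1.4851e+10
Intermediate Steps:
Q(T, B) = T + B**2 (Q(T, B) = B**2 + T = T + B**2)
l(L) = 3 - 2*L/(-370 + L) (l(L) = 3 - (L + L)/(L - 370) = 3 - 2*L/(-370 + L))
(d + 120847)*(l(470) + Q(198, -201)) = (245020 + 120847)*((-1110 + 470)/(-370 + 470) + (198 + (-201)**2)) = 365867*(-640/100 + (198 + 40401)) = 365867*((1/100)*(-640) + 40599) = 365867*(-32/5 + 40599) = 365867*(202963/5) = 74257463921/5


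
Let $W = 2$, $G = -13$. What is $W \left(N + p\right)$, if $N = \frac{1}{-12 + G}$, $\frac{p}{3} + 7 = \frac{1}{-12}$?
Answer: $- \frac{2129}{50} \approx -42.58$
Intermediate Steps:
$p = - \frac{85}{4}$ ($p = -21 + \frac{3}{-12} = -21 + 3 \left(- \frac{1}{12}\right) = -21 - \frac{1}{4} = - \frac{85}{4} \approx -21.25$)
$N = - \frac{1}{25}$ ($N = \frac{1}{-12 - 13} = \frac{1}{-25} = - \frac{1}{25} \approx -0.04$)
$W \left(N + p\right) = 2 \left(- \frac{1}{25} - \frac{85}{4}\right) = 2 \left(- \frac{2129}{100}\right) = - \frac{2129}{50}$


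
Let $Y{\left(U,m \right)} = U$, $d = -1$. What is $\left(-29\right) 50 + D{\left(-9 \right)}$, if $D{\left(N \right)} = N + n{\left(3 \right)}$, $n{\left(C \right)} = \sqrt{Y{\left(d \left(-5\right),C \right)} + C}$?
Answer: $-1459 + 2 \sqrt{2} \approx -1456.2$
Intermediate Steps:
$n{\left(C \right)} = \sqrt{5 + C}$ ($n{\left(C \right)} = \sqrt{\left(-1\right) \left(-5\right) + C} = \sqrt{5 + C}$)
$D{\left(N \right)} = N + 2 \sqrt{2}$ ($D{\left(N \right)} = N + \sqrt{5 + 3} = N + \sqrt{8} = N + 2 \sqrt{2}$)
$\left(-29\right) 50 + D{\left(-9 \right)} = \left(-29\right) 50 - \left(9 - 2 \sqrt{2}\right) = -1450 - \left(9 - 2 \sqrt{2}\right) = -1459 + 2 \sqrt{2}$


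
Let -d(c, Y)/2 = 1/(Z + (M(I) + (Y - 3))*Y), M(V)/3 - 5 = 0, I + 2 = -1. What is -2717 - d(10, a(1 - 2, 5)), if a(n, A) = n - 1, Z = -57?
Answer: -209211/77 ≈ -2717.0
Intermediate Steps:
I = -3 (I = -2 - 1 = -3)
M(V) = 15 (M(V) = 15 + 3*0 = 15 + 0 = 15)
a(n, A) = -1 + n
d(c, Y) = -2/(-57 + Y*(12 + Y)) (d(c, Y) = -2/(-57 + (15 + (Y - 3))*Y) = -2/(-57 + (15 + (-3 + Y))*Y) = -2/(-57 + (12 + Y)*Y) = -2/(-57 + Y*(12 + Y)))
-2717 - d(10, a(1 - 2, 5)) = -2717 - (-2)/(-57 + (-1 + (1 - 2))² + 12*(-1 + (1 - 2))) = -2717 - (-2)/(-57 + (-1 - 1)² + 12*(-1 - 1)) = -2717 - (-2)/(-57 + (-2)² + 12*(-2)) = -2717 - (-2)/(-57 + 4 - 24) = -2717 - (-2)/(-77) = -2717 - (-2)*(-1)/77 = -2717 - 1*2/77 = -2717 - 2/77 = -209211/77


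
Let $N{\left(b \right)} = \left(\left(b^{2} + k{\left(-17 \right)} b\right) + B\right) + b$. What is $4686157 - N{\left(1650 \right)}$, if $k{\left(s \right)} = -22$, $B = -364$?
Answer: $1998671$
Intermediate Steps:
$N{\left(b \right)} = -364 + b^{2} - 21 b$ ($N{\left(b \right)} = \left(\left(b^{2} - 22 b\right) - 364\right) + b = \left(-364 + b^{2} - 22 b\right) + b = -364 + b^{2} - 21 b$)
$4686157 - N{\left(1650 \right)} = 4686157 - \left(-364 + 1650^{2} - 34650\right) = 4686157 - \left(-364 + 2722500 - 34650\right) = 4686157 - 2687486 = 1998671$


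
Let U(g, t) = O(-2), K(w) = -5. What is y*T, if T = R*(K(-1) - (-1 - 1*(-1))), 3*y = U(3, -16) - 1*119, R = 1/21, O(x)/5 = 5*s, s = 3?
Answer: 220/63 ≈ 3.4921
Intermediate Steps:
O(x) = 75 (O(x) = 5*(5*3) = 5*15 = 75)
U(g, t) = 75
R = 1/21 ≈ 0.047619
y = -44/3 (y = (75 - 1*119)/3 = (75 - 119)/3 = (1/3)*(-44) = -44/3 ≈ -14.667)
T = -5/21 (T = (-5 - (-1 - 1*(-1)))/21 = (-5 - (-1 + 1))/21 = (-5 - 1*0)/21 = (-5 + 0)/21 = (1/21)*(-5) = -5/21 ≈ -0.23810)
y*T = -44/3*(-5/21) = 220/63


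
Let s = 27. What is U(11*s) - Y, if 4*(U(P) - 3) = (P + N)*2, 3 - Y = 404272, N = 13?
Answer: 404427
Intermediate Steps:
Y = -404269 (Y = 3 - 1*404272 = 3 - 404272 = -404269)
U(P) = 19/2 + P/2 (U(P) = 3 + ((P + 13)*2)/4 = 3 + ((13 + P)*2)/4 = 3 + (26 + 2*P)/4 = 3 + (13/2 + P/2) = 19/2 + P/2)
U(11*s) - Y = (19/2 + (11*27)/2) - 1*(-404269) = (19/2 + (½)*297) + 404269 = (19/2 + 297/2) + 404269 = 158 + 404269 = 404427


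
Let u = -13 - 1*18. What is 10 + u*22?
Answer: -672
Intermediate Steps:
u = -31 (u = -13 - 18 = -31)
10 + u*22 = 10 - 31*22 = 10 - 682 = -672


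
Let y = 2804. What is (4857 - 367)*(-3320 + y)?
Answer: -2316840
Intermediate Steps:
(4857 - 367)*(-3320 + y) = (4857 - 367)*(-3320 + 2804) = 4490*(-516) = -2316840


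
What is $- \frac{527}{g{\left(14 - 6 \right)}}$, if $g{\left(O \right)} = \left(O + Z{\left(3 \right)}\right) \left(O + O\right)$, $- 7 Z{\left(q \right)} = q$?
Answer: $- \frac{3689}{848} \approx -4.3502$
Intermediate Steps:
$Z{\left(q \right)} = - \frac{q}{7}$
$g{\left(O \right)} = 2 O \left(- \frac{3}{7} + O\right)$ ($g{\left(O \right)} = \left(O - \frac{3}{7}\right) \left(O + O\right) = \left(O - \frac{3}{7}\right) 2 O = \left(- \frac{3}{7} + O\right) 2 O = 2 O \left(- \frac{3}{7} + O\right)$)
$- \frac{527}{g{\left(14 - 6 \right)}} = - \frac{527}{\frac{2}{7} \left(14 - 6\right) \left(-3 + 7 \left(14 - 6\right)\right)} = - \frac{527}{\frac{2}{7} \cdot 8 \left(-3 + 7 \cdot 8\right)} = - \frac{527}{\frac{2}{7} \cdot 8 \left(-3 + 56\right)} = - \frac{527}{\frac{2}{7} \cdot 8 \cdot 53} = - \frac{527}{\frac{848}{7}} = \left(-527\right) \frac{7}{848} = - \frac{3689}{848}$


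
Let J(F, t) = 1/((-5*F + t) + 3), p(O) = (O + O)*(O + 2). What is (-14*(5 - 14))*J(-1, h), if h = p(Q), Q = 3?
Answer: 63/19 ≈ 3.3158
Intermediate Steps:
p(O) = 2*O*(2 + O) (p(O) = (2*O)*(2 + O) = 2*O*(2 + O))
h = 30 (h = 2*3*(2 + 3) = 2*3*5 = 30)
J(F, t) = 1/(3 + t - 5*F) (J(F, t) = 1/((t - 5*F) + 3) = 1/(3 + t - 5*F))
(-14*(5 - 14))*J(-1, h) = (-14*(5 - 14))/(3 + 30 - 5*(-1)) = (-14*(-9))/(3 + 30 + 5) = 126/38 = 126*(1/38) = 63/19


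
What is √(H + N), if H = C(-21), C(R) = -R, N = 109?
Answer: √130 ≈ 11.402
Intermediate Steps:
H = 21 (H = -1*(-21) = 21)
√(H + N) = √(21 + 109) = √130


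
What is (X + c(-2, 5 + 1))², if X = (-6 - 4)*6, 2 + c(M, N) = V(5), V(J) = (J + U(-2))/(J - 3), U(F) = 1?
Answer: 3481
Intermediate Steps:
V(J) = (1 + J)/(-3 + J) (V(J) = (J + 1)/(J - 3) = (1 + J)/(-3 + J))
c(M, N) = 1 (c(M, N) = -2 + (1 + 5)/(-3 + 5) = -2 + 6/2 = -2 + (½)*6 = -2 + 3 = 1)
X = -60 (X = -10*6 = -60)
(X + c(-2, 5 + 1))² = (-60 + 1)² = (-59)² = 3481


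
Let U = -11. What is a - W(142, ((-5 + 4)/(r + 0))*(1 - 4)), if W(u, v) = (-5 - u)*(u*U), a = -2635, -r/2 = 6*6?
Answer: -232249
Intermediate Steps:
r = -72 (r = -12*6 = -2*36 = -72)
W(u, v) = -11*u*(-5 - u) (W(u, v) = (-5 - u)*(u*(-11)) = (-5 - u)*(-11*u) = -11*u*(-5 - u))
a - W(142, ((-5 + 4)/(r + 0))*(1 - 4)) = -2635 - 11*142*(5 + 142) = -2635 - 11*142*147 = -2635 - 1*229614 = -2635 - 229614 = -232249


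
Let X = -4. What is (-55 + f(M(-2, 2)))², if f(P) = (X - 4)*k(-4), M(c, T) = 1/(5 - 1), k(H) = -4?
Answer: 529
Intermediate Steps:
M(c, T) = ¼ (M(c, T) = 1/4 = ¼)
f(P) = 32 (f(P) = (-4 - 4)*(-4) = -8*(-4) = 32)
(-55 + f(M(-2, 2)))² = (-55 + 32)² = (-23)² = 529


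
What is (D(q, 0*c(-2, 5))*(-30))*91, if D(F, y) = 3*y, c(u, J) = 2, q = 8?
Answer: 0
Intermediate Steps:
(D(q, 0*c(-2, 5))*(-30))*91 = ((3*(0*2))*(-30))*91 = ((3*0)*(-30))*91 = (0*(-30))*91 = 0*91 = 0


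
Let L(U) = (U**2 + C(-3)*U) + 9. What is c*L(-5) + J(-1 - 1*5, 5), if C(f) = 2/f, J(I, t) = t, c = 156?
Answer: 5829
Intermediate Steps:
L(U) = 9 + U**2 - 2*U/3 (L(U) = (U**2 + (2/(-3))*U) + 9 = (U**2 + (2*(-1/3))*U) + 9 = (U**2 - 2*U/3) + 9 = 9 + U**2 - 2*U/3)
c*L(-5) + J(-1 - 1*5, 5) = 156*(9 + (-5)**2 - 2/3*(-5)) + 5 = 156*(9 + 25 + 10/3) + 5 = 156*(112/3) + 5 = 5824 + 5 = 5829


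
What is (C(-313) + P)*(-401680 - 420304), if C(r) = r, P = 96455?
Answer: -79027185728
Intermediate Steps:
(C(-313) + P)*(-401680 - 420304) = (-313 + 96455)*(-401680 - 420304) = 96142*(-821984) = -79027185728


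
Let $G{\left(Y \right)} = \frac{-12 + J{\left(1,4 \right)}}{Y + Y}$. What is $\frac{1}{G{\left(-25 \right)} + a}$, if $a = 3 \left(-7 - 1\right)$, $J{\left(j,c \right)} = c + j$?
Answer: $- \frac{50}{1193} \approx -0.041911$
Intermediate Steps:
$a = -24$ ($a = 3 \left(-8\right) = -24$)
$G{\left(Y \right)} = - \frac{7}{2 Y}$ ($G{\left(Y \right)} = \frac{-12 + \left(4 + 1\right)}{Y + Y} = \frac{-12 + 5}{2 Y} = - 7 \frac{1}{2 Y} = - \frac{7}{2 Y}$)
$\frac{1}{G{\left(-25 \right)} + a} = \frac{1}{- \frac{7}{2 \left(-25\right)} - 24} = \frac{1}{\left(- \frac{7}{2}\right) \left(- \frac{1}{25}\right) - 24} = \frac{1}{\frac{7}{50} - 24} = \frac{1}{- \frac{1193}{50}} = - \frac{50}{1193}$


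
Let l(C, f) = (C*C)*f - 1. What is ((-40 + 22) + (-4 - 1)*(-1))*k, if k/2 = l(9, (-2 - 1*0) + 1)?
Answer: 2132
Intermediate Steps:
l(C, f) = -1 + f*C² (l(C, f) = C²*f - 1 = f*C² - 1 = -1 + f*C²)
k = -164 (k = 2*(-1 + ((-2 - 1*0) + 1)*9²) = 2*(-1 + ((-2 + 0) + 1)*81) = 2*(-1 + (-2 + 1)*81) = 2*(-1 - 1*81) = 2*(-1 - 81) = 2*(-82) = -164)
((-40 + 22) + (-4 - 1)*(-1))*k = ((-40 + 22) + (-4 - 1)*(-1))*(-164) = (-18 - 5*(-1))*(-164) = (-18 + 5)*(-164) = -13*(-164) = 2132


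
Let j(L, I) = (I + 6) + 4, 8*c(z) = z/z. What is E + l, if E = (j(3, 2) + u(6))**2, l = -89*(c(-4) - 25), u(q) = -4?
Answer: 18223/8 ≈ 2277.9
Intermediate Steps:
c(z) = 1/8 (c(z) = (z/z)/8 = (1/8)*1 = 1/8)
j(L, I) = 10 + I (j(L, I) = (6 + I) + 4 = 10 + I)
l = 17711/8 (l = -89*(1/8 - 25) = -89*(-199/8) = 17711/8 ≈ 2213.9)
E = 64 (E = ((10 + 2) - 4)**2 = (12 - 4)**2 = 8**2 = 64)
E + l = 64 + 17711/8 = 18223/8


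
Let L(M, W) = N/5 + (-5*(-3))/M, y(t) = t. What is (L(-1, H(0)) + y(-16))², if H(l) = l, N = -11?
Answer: 27556/25 ≈ 1102.2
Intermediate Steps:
L(M, W) = -11/5 + 15/M (L(M, W) = -11/5 + (-5*(-3))/M = -11*⅕ + 15/M = -11/5 + 15/M)
(L(-1, H(0)) + y(-16))² = ((-11/5 + 15/(-1)) - 16)² = ((-11/5 + 15*(-1)) - 16)² = ((-11/5 - 15) - 16)² = (-86/5 - 16)² = (-166/5)² = 27556/25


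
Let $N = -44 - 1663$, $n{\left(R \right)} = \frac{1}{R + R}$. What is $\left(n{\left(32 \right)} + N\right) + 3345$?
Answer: $\frac{104833}{64} \approx 1638.0$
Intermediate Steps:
$n{\left(R \right)} = \frac{1}{2 R}$
$N = -1707$
$\left(n{\left(32 \right)} + N\right) + 3345 = \left(\frac{1}{2 \cdot 32} - 1707\right) + 3345 = \left(\frac{1}{2} \cdot \frac{1}{32} - 1707\right) + 3345 = \left(\frac{1}{64} - 1707\right) + 3345 = - \frac{109247}{64} + 3345 = \frac{104833}{64}$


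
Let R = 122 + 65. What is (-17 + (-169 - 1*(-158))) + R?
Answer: 159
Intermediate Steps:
R = 187
(-17 + (-169 - 1*(-158))) + R = (-17 + (-169 - 1*(-158))) + 187 = (-17 + (-169 + 158)) + 187 = (-17 - 11) + 187 = -28 + 187 = 159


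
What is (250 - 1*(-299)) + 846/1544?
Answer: 424251/772 ≈ 549.55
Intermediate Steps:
(250 - 1*(-299)) + 846/1544 = (250 + 299) + (1/1544)*846 = 549 + 423/772 = 424251/772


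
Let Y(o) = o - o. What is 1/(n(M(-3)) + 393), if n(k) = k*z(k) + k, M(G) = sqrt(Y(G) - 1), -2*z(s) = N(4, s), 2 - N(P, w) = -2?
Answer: 393/154450 + I/154450 ≈ 0.0025445 + 6.4746e-6*I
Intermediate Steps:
N(P, w) = 4 (N(P, w) = 2 - 1*(-2) = 2 + 2 = 4)
Y(o) = 0
z(s) = -2 (z(s) = -1/2*4 = -2)
M(G) = I (M(G) = sqrt(0 - 1) = sqrt(-1) = I)
n(k) = -k (n(k) = k*(-2) + k = -2*k + k = -k)
1/(n(M(-3)) + 393) = 1/(-I + 393) = 1/(393 - I) = (393 + I)/154450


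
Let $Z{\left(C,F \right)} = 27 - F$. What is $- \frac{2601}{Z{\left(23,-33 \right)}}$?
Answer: $- \frac{867}{20} \approx -43.35$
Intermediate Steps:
$- \frac{2601}{Z{\left(23,-33 \right)}} = - \frac{2601}{27 - -33} = - \frac{2601}{27 + 33} = - \frac{2601}{60} = \left(-2601\right) \frac{1}{60} = - \frac{867}{20}$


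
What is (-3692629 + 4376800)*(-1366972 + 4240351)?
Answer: 1965882583809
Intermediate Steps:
(-3692629 + 4376800)*(-1366972 + 4240351) = 684171*2873379 = 1965882583809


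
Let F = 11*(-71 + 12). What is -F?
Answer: 649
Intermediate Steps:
F = -649 (F = 11*(-59) = -649)
-F = -1*(-649) = 649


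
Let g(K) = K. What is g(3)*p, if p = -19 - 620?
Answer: -1917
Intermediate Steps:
p = -639
g(3)*p = 3*(-639) = -1917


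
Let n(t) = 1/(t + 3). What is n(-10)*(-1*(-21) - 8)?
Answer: -13/7 ≈ -1.8571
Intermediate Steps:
n(t) = 1/(3 + t)
n(-10)*(-1*(-21) - 8) = (-1*(-21) - 8)/(3 - 10) = (21 - 8)/(-7) = -⅐*13 = -13/7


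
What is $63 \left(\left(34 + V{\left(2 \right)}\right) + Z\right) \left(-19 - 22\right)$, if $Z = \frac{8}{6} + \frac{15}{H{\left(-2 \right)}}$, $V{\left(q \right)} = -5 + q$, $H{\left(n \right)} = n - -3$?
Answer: $-122262$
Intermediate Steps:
$H{\left(n \right)} = 3 + n$ ($H{\left(n \right)} = n + 3 = 3 + n$)
$Z = \frac{49}{3}$ ($Z = \frac{8}{6} + \frac{15}{3 - 2} = 8 \cdot \frac{1}{6} + \frac{15}{1} = \frac{4}{3} + 15 \cdot 1 = \frac{4}{3} + 15 = \frac{49}{3} \approx 16.333$)
$63 \left(\left(34 + V{\left(2 \right)}\right) + Z\right) \left(-19 - 22\right) = 63 \left(\left(34 + \left(-5 + 2\right)\right) + \frac{49}{3}\right) \left(-19 - 22\right) = 63 \left(\left(34 - 3\right) + \frac{49}{3}\right) \left(-19 - 22\right) = 63 \left(31 + \frac{49}{3}\right) \left(-41\right) = 63 \cdot \frac{142}{3} \left(-41\right) = 2982 \left(-41\right) = -122262$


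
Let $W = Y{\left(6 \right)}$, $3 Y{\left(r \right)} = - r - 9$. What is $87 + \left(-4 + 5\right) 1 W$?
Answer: $82$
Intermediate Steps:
$Y{\left(r \right)} = -3 - \frac{r}{3}$ ($Y{\left(r \right)} = \frac{- r - 9}{3} = \frac{-9 - r}{3} = -3 - \frac{r}{3}$)
$W = -5$ ($W = -3 - 2 = -5$)
$87 + \left(-4 + 5\right) 1 W = 87 + \left(-4 + 5\right) 1 \left(-5\right) = 87 + 1 \cdot 1 \left(-5\right) = 87 + 1 \left(-5\right) = 87 - 5 = 82$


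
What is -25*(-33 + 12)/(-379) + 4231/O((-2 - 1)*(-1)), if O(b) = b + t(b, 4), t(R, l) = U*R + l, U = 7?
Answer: 1588849/10612 ≈ 149.72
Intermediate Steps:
t(R, l) = l + 7*R (t(R, l) = 7*R + l = l + 7*R)
O(b) = 4 + 8*b (O(b) = b + (4 + 7*b) = 4 + 8*b)
-25*(-33 + 12)/(-379) + 4231/O((-2 - 1)*(-1)) = -25*(-33 + 12)/(-379) + 4231/(4 + 8*((-2 - 1)*(-1))) = -25*(-21)*(-1/379) + 4231/(4 + 8*(-3*(-1))) = 525*(-1/379) + 4231/(4 + 8*3) = -525/379 + 4231/(4 + 24) = -525/379 + 4231/28 = 1588849/10612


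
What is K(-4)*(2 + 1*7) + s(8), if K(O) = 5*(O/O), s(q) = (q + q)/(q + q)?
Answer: 46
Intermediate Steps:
s(q) = 1 (s(q) = (2*q)/((2*q)) = (2*q)*(1/(2*q)) = 1)
K(O) = 5 (K(O) = 5*1 = 5)
K(-4)*(2 + 1*7) + s(8) = 5*(2 + 1*7) + 1 = 5*(2 + 7) + 1 = 5*9 + 1 = 45 + 1 = 46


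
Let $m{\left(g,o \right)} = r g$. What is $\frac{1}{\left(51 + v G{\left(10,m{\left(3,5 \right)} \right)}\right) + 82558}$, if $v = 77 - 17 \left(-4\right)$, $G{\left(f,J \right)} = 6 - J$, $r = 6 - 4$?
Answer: $\frac{1}{82609} \approx 1.2105 \cdot 10^{-5}$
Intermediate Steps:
$r = 2$ ($r = 6 - 4 = 2$)
$m{\left(g,o \right)} = 2 g$
$v = 145$ ($v = 77 - -68 = 77 + 68 = 145$)
$\frac{1}{\left(51 + v G{\left(10,m{\left(3,5 \right)} \right)}\right) + 82558} = \frac{1}{\left(51 + 145 \left(6 - 2 \cdot 3\right)\right) + 82558} = \frac{1}{\left(51 + 145 \left(6 - 6\right)\right) + 82558} = \frac{1}{\left(51 + 145 \cdot 0\right) + 82558} = \frac{1}{\left(51 + 0\right) + 82558} = \frac{1}{51 + 82558} = \frac{1}{82609}$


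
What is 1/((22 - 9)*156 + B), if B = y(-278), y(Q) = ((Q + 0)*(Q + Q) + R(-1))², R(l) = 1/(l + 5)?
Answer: 16/382261534977 ≈ 4.1856e-11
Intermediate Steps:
R(l) = 1/(5 + l)
y(Q) = (¼ + 2*Q²)² (y(Q) = ((Q + 0)*(Q + Q) + 1/(5 - 1))² = (Q*(2*Q) + 1/4)² = (2*Q² + ¼)² = (¼ + 2*Q²)²)
B = 382261502529/16 (B = (1 + 8*(-278)²)²/16 = (1 + 8*77284)²/16 = (1 + 618272)²/16 = (1/16)*618273² = (1/16)*382261502529 = 382261502529/16 ≈ 2.3891e+10)
1/((22 - 9)*156 + B) = 1/((22 - 9)*156 + 382261502529/16) = 1/(13*156 + 382261502529/16) = 1/(2028 + 382261502529/16) = 1/(382261534977/16) = 16/382261534977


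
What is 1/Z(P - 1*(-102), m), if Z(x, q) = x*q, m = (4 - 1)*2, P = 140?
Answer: 1/1452 ≈ 0.00068871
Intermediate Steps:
m = 6 (m = 3*2 = 6)
Z(x, q) = q*x
1/Z(P - 1*(-102), m) = 1/(6*(140 - 1*(-102))) = 1/(6*(140 + 102)) = 1/(6*242) = 1/1452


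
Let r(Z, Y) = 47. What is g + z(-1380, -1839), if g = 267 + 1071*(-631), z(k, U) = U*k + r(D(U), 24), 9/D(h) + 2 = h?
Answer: 1862333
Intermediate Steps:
D(h) = 9/(-2 + h)
z(k, U) = 47 + U*k (z(k, U) = U*k + 47 = 47 + U*k)
g = -675534 (g = 267 - 675801 = -675534)
g + z(-1380, -1839) = -675534 + (47 - 1839*(-1380)) = -675534 + (47 + 2537820) = -675534 + 2537867 = 1862333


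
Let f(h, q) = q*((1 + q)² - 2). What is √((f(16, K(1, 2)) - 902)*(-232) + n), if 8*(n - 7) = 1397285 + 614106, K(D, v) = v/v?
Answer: √7363694/4 ≈ 678.40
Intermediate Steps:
K(D, v) = 1
f(h, q) = q*(-2 + (1 + q)²)
n = 2011447/8 (n = 7 + (1397285 + 614106)/8 = 7 + (⅛)*2011391 = 7 + 2011391/8 = 2011447/8 ≈ 2.5143e+5)
√((f(16, K(1, 2)) - 902)*(-232) + n) = √((1*(-2 + (1 + 1)²) - 902)*(-232) + 2011447/8) = √((1*(-2 + 2²) - 902)*(-232) + 2011447/8) = √((1*(-2 + 4) - 902)*(-232) + 2011447/8) = √((1*2 - 902)*(-232) + 2011447/8) = √((2 - 902)*(-232) + 2011447/8) = √(-900*(-232) + 2011447/8) = √(208800 + 2011447/8) = √(3681847/8) = √7363694/4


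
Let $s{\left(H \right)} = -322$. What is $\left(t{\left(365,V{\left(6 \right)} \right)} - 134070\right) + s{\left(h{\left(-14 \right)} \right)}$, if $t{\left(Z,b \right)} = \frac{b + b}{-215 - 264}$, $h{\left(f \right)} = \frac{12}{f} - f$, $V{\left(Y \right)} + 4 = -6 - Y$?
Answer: $- \frac{64373736}{479} \approx -1.3439 \cdot 10^{5}$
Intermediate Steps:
$V{\left(Y \right)} = -10 - Y$ ($V{\left(Y \right)} = -4 - \left(6 + Y\right) = -10 - Y$)
$h{\left(f \right)} = - f + \frac{12}{f}$
$t{\left(Z,b \right)} = - \frac{2 b}{479}$ ($t{\left(Z,b \right)} = \frac{2 b}{-479} = 2 b \left(- \frac{1}{479}\right) = - \frac{2 b}{479}$)
$\left(t{\left(365,V{\left(6 \right)} \right)} - 134070\right) + s{\left(h{\left(-14 \right)} \right)} = \left(- \frac{2 \left(-10 - 6\right)}{479} - 134070\right) - 322 = \left(\left(- \frac{2}{479}\right) \left(-16\right) - 134070\right) - 322 = \left(\frac{32}{479} - 134070\right) - 322 = - \frac{64219498}{479} - 322 = - \frac{64373736}{479}$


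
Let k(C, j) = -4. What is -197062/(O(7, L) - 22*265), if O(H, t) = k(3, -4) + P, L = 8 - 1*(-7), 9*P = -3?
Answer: 591186/17503 ≈ 33.776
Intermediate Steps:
P = -⅓ (P = (⅑)*(-3) = -⅓ ≈ -0.33333)
L = 15 (L = 8 + 7 = 15)
O(H, t) = -13/3 (O(H, t) = -4 - ⅓ = -13/3)
-197062/(O(7, L) - 22*265) = -197062/(-13/3 - 22*265) = -197062/(-13/3 - 5830) = -197062/(-17503/3) = -197062*(-3/17503) = 591186/17503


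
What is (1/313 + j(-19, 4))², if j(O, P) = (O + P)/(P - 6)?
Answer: 22061809/391876 ≈ 56.298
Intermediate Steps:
j(O, P) = (O + P)/(-6 + P)
(1/313 + j(-19, 4))² = (1/313 + (-19 + 4)/(-6 + 4))² = (1/313 - 15/(-2))² = (1/313 - ½*(-15))² = (1/313 + 15/2)² = (4697/626)² = 22061809/391876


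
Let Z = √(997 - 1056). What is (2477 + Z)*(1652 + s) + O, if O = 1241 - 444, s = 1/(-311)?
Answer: 1272858634/311 + 513771*I*√59/311 ≈ 4.0928e+6 + 12689.0*I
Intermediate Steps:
s = -1/311 ≈ -0.0032154
Z = I*√59 (Z = √(-59) = I*√59 ≈ 7.6811*I)
O = 797
(2477 + Z)*(1652 + s) + O = (2477 + I*√59)*(1652 - 1/311) + 797 = (2477 + I*√59)*(513771/311) + 797 = (1272610767/311 + 513771*I*√59/311) + 797 = 1272858634/311 + 513771*I*√59/311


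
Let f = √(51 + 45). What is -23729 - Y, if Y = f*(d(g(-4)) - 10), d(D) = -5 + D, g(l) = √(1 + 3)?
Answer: -23729 + 52*√6 ≈ -23602.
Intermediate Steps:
g(l) = 2 (g(l) = √4 = 2)
f = 4*√6 (f = √96 = 4*√6 ≈ 9.7980)
Y = -52*√6 (Y = (4*√6)*((-5 + 2) - 10) = (4*√6)*(-3 - 10) = (4*√6)*(-13) = -52*√6 ≈ -127.37)
-23729 - Y = -23729 - (-52)*√6 = -23729 + 52*√6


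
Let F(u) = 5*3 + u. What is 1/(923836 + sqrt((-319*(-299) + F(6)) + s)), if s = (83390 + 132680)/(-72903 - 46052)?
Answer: 5494745569/5076243200066242 - sqrt(13499404571622)/10152486400132484 ≈ 1.0821e-6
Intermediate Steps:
s = -43214/23791 (s = 216070/(-118955) = 216070*(-1/118955) = -43214/23791 ≈ -1.8164)
F(u) = 15 + u
1/(923836 + sqrt((-319*(-299) + F(6)) + s)) = 1/(923836 + sqrt((-319*(-299) + (15 + 6)) - 43214/23791)) = 1/(923836 + sqrt((95381 + 21) - 43214/23791)) = 1/(923836 + sqrt(95402 - 43214/23791)) = 1/(923836 + sqrt(2269665768/23791)) = 1/(923836 + 2*sqrt(13499404571622)/23791)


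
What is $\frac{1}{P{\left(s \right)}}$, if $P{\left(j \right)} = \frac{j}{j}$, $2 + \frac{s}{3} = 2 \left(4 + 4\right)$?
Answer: $1$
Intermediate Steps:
$s = 42$ ($s = -6 + 3 \cdot 2 \left(4 + 4\right) = -6 + 3 \cdot 2 \cdot 8 = -6 + 3 \cdot 16 = -6 + 48 = 42$)
$P{\left(j \right)} = 1$
$\frac{1}{P{\left(s \right)}} = 1^{-1} = 1$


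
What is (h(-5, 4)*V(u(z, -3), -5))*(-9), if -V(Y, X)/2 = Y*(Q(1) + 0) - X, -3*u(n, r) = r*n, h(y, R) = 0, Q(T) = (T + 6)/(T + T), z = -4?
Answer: 0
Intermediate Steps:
Q(T) = (6 + T)/(2*T) (Q(T) = (6 + T)/((2*T)) = (6 + T)*(1/(2*T)) = (6 + T)/(2*T))
u(n, r) = -n*r/3 (u(n, r) = -r*n/3 = -n*r/3)
V(Y, X) = -7*Y + 2*X (V(Y, X) = -2*(Y*((1/2)*(6 + 1)/1 + 0) - X) = -2*(Y*((1/2)*1*7 + 0) - X) = -2*(Y*(7/2 + 0) - X) = -2*(Y*(7/2) - X) = -2*(7*Y/2 - X) = -2*(-X + 7*Y/2) = -7*Y + 2*X)
(h(-5, 4)*V(u(z, -3), -5))*(-9) = (0*(-(-7)*(-4)*(-3)/3 + 2*(-5)))*(-9) = (0*(-7*(-4) - 10))*(-9) = (0*(28 - 10))*(-9) = (0*18)*(-9) = 0*(-9) = 0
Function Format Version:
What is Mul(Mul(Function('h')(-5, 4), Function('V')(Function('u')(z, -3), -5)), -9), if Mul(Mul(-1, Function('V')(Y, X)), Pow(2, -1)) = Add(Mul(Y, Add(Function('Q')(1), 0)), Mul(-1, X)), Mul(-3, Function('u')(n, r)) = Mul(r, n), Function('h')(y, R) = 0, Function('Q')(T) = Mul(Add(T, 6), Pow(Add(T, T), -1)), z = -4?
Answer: 0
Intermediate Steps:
Function('Q')(T) = Mul(Rational(1, 2), Pow(T, -1), Add(6, T)) (Function('Q')(T) = Mul(Add(6, T), Pow(Mul(2, T), -1)) = Mul(Add(6, T), Mul(Rational(1, 2), Pow(T, -1))) = Mul(Rational(1, 2), Pow(T, -1), Add(6, T)))
Function('u')(n, r) = Mul(Rational(-1, 3), n, r) (Function('u')(n, r) = Mul(Rational(-1, 3), Mul(r, n)) = Mul(Rational(-1, 3), Mul(n, r)) = Mul(Rational(-1, 3), n, r))
Function('V')(Y, X) = Add(Mul(-7, Y), Mul(2, X)) (Function('V')(Y, X) = Mul(-2, Add(Mul(Y, Add(Mul(Rational(1, 2), Pow(1, -1), Add(6, 1)), 0)), Mul(-1, X))) = Mul(-2, Add(Mul(Y, Add(Mul(Rational(1, 2), 1, 7), 0)), Mul(-1, X))) = Mul(-2, Add(Mul(Y, Add(Rational(7, 2), 0)), Mul(-1, X))) = Mul(-2, Add(Mul(Y, Rational(7, 2)), Mul(-1, X))) = Mul(-2, Add(Mul(Rational(7, 2), Y), Mul(-1, X))) = Mul(-2, Add(Mul(-1, X), Mul(Rational(7, 2), Y))) = Add(Mul(-7, Y), Mul(2, X)))
Mul(Mul(Function('h')(-5, 4), Function('V')(Function('u')(z, -3), -5)), -9) = Mul(Mul(0, Add(Mul(-7, Mul(Rational(-1, 3), -4, -3)), Mul(2, -5))), -9) = Mul(Mul(0, Add(Mul(-7, -4), -10)), -9) = Mul(Mul(0, Add(28, -10)), -9) = Mul(Mul(0, 18), -9) = Mul(0, -9) = 0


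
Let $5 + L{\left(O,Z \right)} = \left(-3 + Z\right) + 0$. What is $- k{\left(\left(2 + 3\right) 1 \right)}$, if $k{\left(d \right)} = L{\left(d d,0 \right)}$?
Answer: $8$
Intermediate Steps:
$L{\left(O,Z \right)} = -8 + Z$ ($L{\left(O,Z \right)} = -5 + \left(\left(-3 + Z\right) + 0\right) = -5 + \left(-3 + Z\right) = -8 + Z$)
$k{\left(d \right)} = -8$ ($k{\left(d \right)} = -8 + 0 = -8$)
$- k{\left(\left(2 + 3\right) 1 \right)} = \left(-1\right) \left(-8\right) = 8$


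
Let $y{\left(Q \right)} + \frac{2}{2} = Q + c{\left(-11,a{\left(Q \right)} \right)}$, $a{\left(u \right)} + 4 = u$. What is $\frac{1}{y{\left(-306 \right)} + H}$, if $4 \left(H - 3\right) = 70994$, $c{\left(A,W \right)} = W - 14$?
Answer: $\frac{2}{34241} \approx 5.841 \cdot 10^{-5}$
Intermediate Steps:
$a{\left(u \right)} = -4 + u$
$c{\left(A,W \right)} = -14 + W$
$H = \frac{35503}{2}$ ($H = 3 + \frac{1}{4} \cdot 70994 = 3 + \frac{35497}{2} = \frac{35503}{2} \approx 17752.0$)
$y{\left(Q \right)} = -19 + 2 Q$ ($y{\left(Q \right)} = -1 + \left(Q + \left(-14 + \left(-4 + Q\right)\right)\right) = -1 + \left(Q + \left(-18 + Q\right)\right) = -1 + \left(-18 + 2 Q\right) = -19 + 2 Q$)
$\frac{1}{y{\left(-306 \right)} + H} = \frac{1}{\left(-19 + 2 \left(-306\right)\right) + \frac{35503}{2}} = \frac{1}{\left(-19 - 612\right) + \frac{35503}{2}} = \frac{1}{-631 + \frac{35503}{2}} = \frac{1}{\frac{34241}{2}} = \frac{2}{34241}$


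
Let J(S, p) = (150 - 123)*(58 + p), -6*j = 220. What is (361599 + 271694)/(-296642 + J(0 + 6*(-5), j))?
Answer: -633293/296066 ≈ -2.1390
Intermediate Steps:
j = -110/3 (j = -1/6*220 = -110/3 ≈ -36.667)
J(S, p) = 1566 + 27*p (J(S, p) = 27*(58 + p) = 1566 + 27*p)
(361599 + 271694)/(-296642 + J(0 + 6*(-5), j)) = (361599 + 271694)/(-296642 + (1566 + 27*(-110/3))) = 633293/(-296642 + (1566 - 990)) = 633293/(-296642 + 576) = 633293/(-296066) = 633293*(-1/296066) = -633293/296066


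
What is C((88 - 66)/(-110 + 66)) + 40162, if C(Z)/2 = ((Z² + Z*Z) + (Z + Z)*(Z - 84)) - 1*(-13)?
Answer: 40358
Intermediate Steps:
C(Z) = 26 + 4*Z² + 4*Z*(-84 + Z) (C(Z) = 2*(((Z² + Z*Z) + (Z + Z)*(Z - 84)) - 1*(-13)) = 2*(((Z² + Z²) + (2*Z)*(-84 + Z)) + 13) = 2*((2*Z² + 2*Z*(-84 + Z)) + 13) = 2*(13 + 2*Z² + 2*Z*(-84 + Z)) = 26 + 4*Z² + 4*Z*(-84 + Z))
C((88 - 66)/(-110 + 66)) + 40162 = (26 - 336*(88 - 66)/(-110 + 66) + 8*((88 - 66)/(-110 + 66))²) + 40162 = (26 - 7392/(-44) + 8*(22/(-44))²) + 40162 = (26 - 7392*(-1)/44 + 8*(22*(-1/44))²) + 40162 = (26 - 336*(-½) + 8*(-½)²) + 40162 = (26 + 168 + 8*(¼)) + 40162 = (26 + 168 + 2) + 40162 = 196 + 40162 = 40358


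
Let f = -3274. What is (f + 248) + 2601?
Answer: -425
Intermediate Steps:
(f + 248) + 2601 = (-3274 + 248) + 2601 = -3026 + 2601 = -425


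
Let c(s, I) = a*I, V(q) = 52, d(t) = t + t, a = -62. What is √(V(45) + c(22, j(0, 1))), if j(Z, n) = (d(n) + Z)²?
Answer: 14*I ≈ 14.0*I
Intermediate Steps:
d(t) = 2*t
j(Z, n) = (Z + 2*n)² (j(Z, n) = (2*n + Z)² = (Z + 2*n)²)
c(s, I) = -62*I
√(V(45) + c(22, j(0, 1))) = √(52 - 62*(0 + 2*1)²) = √(52 - 62*(0 + 2)²) = √(52 - 62*2²) = √(52 - 62*4) = √(52 - 248) = √(-196) = 14*I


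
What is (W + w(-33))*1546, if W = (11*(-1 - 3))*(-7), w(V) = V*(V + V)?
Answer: 3843356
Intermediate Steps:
w(V) = 2*V² (w(V) = V*(2*V) = 2*V²)
W = 308 (W = (11*(-4))*(-7) = -44*(-7) = 308)
(W + w(-33))*1546 = (308 + 2*(-33)²)*1546 = (308 + 2*1089)*1546 = (308 + 2178)*1546 = 2486*1546 = 3843356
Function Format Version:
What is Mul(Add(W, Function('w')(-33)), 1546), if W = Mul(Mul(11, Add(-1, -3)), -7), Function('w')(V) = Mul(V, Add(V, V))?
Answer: 3843356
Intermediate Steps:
Function('w')(V) = Mul(2, Pow(V, 2)) (Function('w')(V) = Mul(V, Mul(2, V)) = Mul(2, Pow(V, 2)))
W = 308 (W = Mul(Mul(11, -4), -7) = Mul(-44, -7) = 308)
Mul(Add(W, Function('w')(-33)), 1546) = Mul(Add(308, Mul(2, Pow(-33, 2))), 1546) = Mul(Add(308, Mul(2, 1089)), 1546) = Mul(Add(308, 2178), 1546) = Mul(2486, 1546) = 3843356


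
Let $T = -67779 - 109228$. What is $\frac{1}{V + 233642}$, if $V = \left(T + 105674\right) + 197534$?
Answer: $\frac{1}{359843} \approx 2.779 \cdot 10^{-6}$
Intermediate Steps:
$T = -177007$ ($T = -67779 - 109228 = -177007$)
$V = 126201$ ($V = \left(-177007 + 105674\right) + 197534 = -71333 + 197534 = 126201$)
$\frac{1}{V + 233642} = \frac{1}{126201 + 233642} = \frac{1}{359843}$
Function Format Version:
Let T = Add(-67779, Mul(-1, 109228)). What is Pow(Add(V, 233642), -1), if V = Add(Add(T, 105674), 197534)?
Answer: Rational(1, 359843) ≈ 2.7790e-6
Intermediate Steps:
T = -177007 (T = Add(-67779, -109228) = -177007)
V = 126201 (V = Add(Add(-177007, 105674), 197534) = Add(-71333, 197534) = 126201)
Pow(Add(V, 233642), -1) = Pow(Add(126201, 233642), -1) = Pow(359843, -1) = Rational(1, 359843)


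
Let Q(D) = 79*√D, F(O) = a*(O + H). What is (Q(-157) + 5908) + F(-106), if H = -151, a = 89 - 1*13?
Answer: -13624 + 79*I*√157 ≈ -13624.0 + 989.87*I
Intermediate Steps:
a = 76 (a = 89 - 13 = 76)
F(O) = -11476 + 76*O (F(O) = 76*(O - 151) = 76*(-151 + O) = -11476 + 76*O)
(Q(-157) + 5908) + F(-106) = (79*√(-157) + 5908) + (-11476 + 76*(-106)) = (79*(I*√157) + 5908) + (-11476 - 8056) = (79*I*√157 + 5908) - 19532 = (5908 + 79*I*√157) - 19532 = -13624 + 79*I*√157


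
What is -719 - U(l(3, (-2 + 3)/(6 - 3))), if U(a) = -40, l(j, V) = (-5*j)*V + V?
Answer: -679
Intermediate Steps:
l(j, V) = V - 5*V*j (l(j, V) = -5*V*j + V = V - 5*V*j)
-719 - U(l(3, (-2 + 3)/(6 - 3))) = -719 - 1*(-40) = -719 + 40 = -679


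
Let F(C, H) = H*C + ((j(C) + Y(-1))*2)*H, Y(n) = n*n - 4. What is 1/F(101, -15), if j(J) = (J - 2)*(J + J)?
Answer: -1/601365 ≈ -1.6629e-6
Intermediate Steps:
Y(n) = -4 + n² (Y(n) = n² - 4 = -4 + n²)
j(J) = 2*J*(-2 + J) (j(J) = (-2 + J)*(2*J) = 2*J*(-2 + J))
F(C, H) = C*H + H*(-6 + 4*C*(-2 + C)) (F(C, H) = H*C + ((2*C*(-2 + C) + (-4 + (-1)²))*2)*H = C*H + ((2*C*(-2 + C) + (-4 + 1))*2)*H = C*H + ((2*C*(-2 + C) - 3)*2)*H = C*H + ((-3 + 2*C*(-2 + C))*2)*H = C*H + (-6 + 4*C*(-2 + C))*H = C*H + H*(-6 + 4*C*(-2 + C)))
1/F(101, -15) = 1/(-15*(-6 + 101 + 4*101*(-2 + 101))) = 1/(-15*(-6 + 101 + 4*101*99)) = 1/(-15*(-6 + 101 + 39996)) = 1/(-15*40091) = 1/(-601365) = -1/601365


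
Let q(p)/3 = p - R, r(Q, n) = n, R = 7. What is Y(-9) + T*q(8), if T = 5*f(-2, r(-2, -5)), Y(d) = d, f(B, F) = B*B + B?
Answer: 21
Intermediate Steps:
f(B, F) = B + B**2 (f(B, F) = B**2 + B = B + B**2)
T = 10 (T = 5*(-2*(1 - 2)) = 5*(-2*(-1)) = 5*2 = 10)
q(p) = -21 + 3*p (q(p) = 3*(p - 1*7) = 3*(p - 7) = 3*(-7 + p) = -21 + 3*p)
Y(-9) + T*q(8) = -9 + 10*(-21 + 3*8) = -9 + 10*(-21 + 24) = -9 + 10*3 = -9 + 30 = 21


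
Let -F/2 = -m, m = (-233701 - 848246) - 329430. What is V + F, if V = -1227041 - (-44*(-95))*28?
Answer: -4166835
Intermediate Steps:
m = -1411377 (m = -1081947 - 329430 = -1411377)
V = -1344081 (V = -1227041 - 4180*28 = -1227041 - 1*117040 = -1227041 - 117040 = -1344081)
F = -2822754 (F = -(-2)*(-1411377) = -2*1411377 = -2822754)
V + F = -1344081 - 2822754 = -4166835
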